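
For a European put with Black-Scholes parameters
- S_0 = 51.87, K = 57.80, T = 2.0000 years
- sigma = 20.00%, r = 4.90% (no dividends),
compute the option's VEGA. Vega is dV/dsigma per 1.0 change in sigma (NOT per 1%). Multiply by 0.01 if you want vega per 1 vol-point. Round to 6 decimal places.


d1 = 0.1051885425; d2 = -0.1776541700
phi(d1) = 0.3967413000; exp(-qT) = 1.0000000000; exp(-rT) = 0.9066489038
Vega = S * exp(-qT) * phi(d1) * sqrt(T) = 51.8700 * 1.0000000000 * 0.3967413000 * 1.4142135624 = 29.103060

Answer: Vega = 29.103060


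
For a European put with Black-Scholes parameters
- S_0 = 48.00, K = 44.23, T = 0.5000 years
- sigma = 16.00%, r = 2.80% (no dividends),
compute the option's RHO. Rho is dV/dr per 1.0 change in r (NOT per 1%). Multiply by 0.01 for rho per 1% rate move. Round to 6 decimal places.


Answer: Rho = -4.682380

Derivation:
d1 = 0.9033087518; d2 = 0.7901716668
phi(d1) = 0.2652926073; exp(-qT) = 1.0000000000; exp(-rT) = 0.9860975443
N(-d2) = 0.2147137602
Rho = -K*T*exp(-rT)*N(-d2) = -44.2300 * 0.5000 * 0.9860975443 * 0.2147137602 = -4.682380


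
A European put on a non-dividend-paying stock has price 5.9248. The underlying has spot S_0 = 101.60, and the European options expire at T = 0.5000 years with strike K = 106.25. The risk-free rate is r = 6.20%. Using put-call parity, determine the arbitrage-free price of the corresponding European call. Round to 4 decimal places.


Put-call parity: C - P = S_0 * exp(-qT) - K * exp(-rT).
S_0 * exp(-qT) = 101.6000 * 1.00000000 = 101.60000000
K * exp(-rT) = 106.2500 * 0.96947557 = 103.00677964
C = P + S*exp(-qT) - K*exp(-rT)
C = 5.9248 + 101.60000000 - 103.00677964 = 4.5180

Answer: Call price = 4.5180


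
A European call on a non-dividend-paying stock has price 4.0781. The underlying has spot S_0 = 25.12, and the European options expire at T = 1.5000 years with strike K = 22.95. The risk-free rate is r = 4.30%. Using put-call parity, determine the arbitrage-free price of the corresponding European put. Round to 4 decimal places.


Answer: Put price = 0.4746

Derivation:
Put-call parity: C - P = S_0 * exp(-qT) - K * exp(-rT).
S_0 * exp(-qT) = 25.1200 * 1.00000000 = 25.12000000
K * exp(-rT) = 22.9500 * 0.93753611 = 21.51645382
P = C - S*exp(-qT) + K*exp(-rT)
P = 4.0781 - 25.12000000 + 21.51645382 = 0.4746


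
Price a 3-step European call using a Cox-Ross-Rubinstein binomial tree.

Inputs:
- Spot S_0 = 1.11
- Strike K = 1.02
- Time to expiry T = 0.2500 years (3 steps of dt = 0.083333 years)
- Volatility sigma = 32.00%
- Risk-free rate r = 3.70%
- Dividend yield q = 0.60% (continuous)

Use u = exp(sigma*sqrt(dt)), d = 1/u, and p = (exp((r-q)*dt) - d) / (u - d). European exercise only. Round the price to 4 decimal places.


Answer: Price = V(0,0) = 0.1241

Derivation:
dt = T/N = 0.083333
u = exp(sigma*sqrt(dt)) = 1.096777; d = 1/u = 0.911762
p = (exp((r-q)*dt) - d) / (u - d) = 0.490903
Discount per step: exp(-r*dt) = 0.996921
Stock lattice S(k, i) with i counting down-moves:
  k=0: S(0,0) = 1.1100
  k=1: S(1,0) = 1.2174; S(1,1) = 1.0121
  k=2: S(2,0) = 1.3352; S(2,1) = 1.1100; S(2,2) = 0.9228
  k=3: S(3,0) = 1.4645; S(3,1) = 1.2174; S(3,2) = 1.0121; S(3,3) = 0.8413
Terminal payoffs V(N, i) = max(S_T - K, 0):
  V(3,0) = 0.444462; V(3,1) = 0.197423; V(3,2) = 0.000000; V(3,3) = 0.000000
Backward induction: V(k, i) = exp(-r*dt) * [p * V(k+1, i) + (1-p) * V(k+1, i+1)].
  V(2,0) = exp(-r*dt) * [p*0.444462 + (1-p)*0.197423] = 0.317714
  V(2,1) = exp(-r*dt) * [p*0.197423 + (1-p)*0.000000] = 0.096617
  V(2,2) = exp(-r*dt) * [p*0.000000 + (1-p)*0.000000] = 0.000000
  V(1,0) = exp(-r*dt) * [p*0.317714 + (1-p)*0.096617] = 0.204523
  V(1,1) = exp(-r*dt) * [p*0.096617 + (1-p)*0.000000] = 0.047284
  V(0,0) = exp(-r*dt) * [p*0.204523 + (1-p)*0.047284] = 0.124090


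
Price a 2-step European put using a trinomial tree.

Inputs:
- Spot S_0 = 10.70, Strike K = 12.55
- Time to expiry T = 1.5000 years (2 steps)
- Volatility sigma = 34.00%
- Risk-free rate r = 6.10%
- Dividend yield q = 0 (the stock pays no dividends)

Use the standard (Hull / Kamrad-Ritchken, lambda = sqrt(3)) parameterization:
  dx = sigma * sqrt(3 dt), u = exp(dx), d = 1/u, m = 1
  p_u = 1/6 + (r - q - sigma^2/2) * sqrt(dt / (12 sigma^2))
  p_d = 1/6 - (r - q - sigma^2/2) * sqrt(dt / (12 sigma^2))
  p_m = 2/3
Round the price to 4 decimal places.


dt = T/N = 0.750000; dx = sigma*sqrt(3*dt) = 0.510000
u = exp(dx) = 1.665291; d = 1/u = 0.600496
p_u = 0.169020, p_m = 0.666667, p_d = 0.164314
Discount per step: exp(-r*dt) = 0.955281
Stock lattice S(k, j) with j the centered position index:
  k=0: S(0,+0) = 10.7000
  k=1: S(1,-1) = 6.4253; S(1,+0) = 10.7000; S(1,+1) = 17.8186
  k=2: S(2,-2) = 3.8584; S(2,-1) = 6.4253; S(2,+0) = 10.7000; S(2,+1) = 17.8186; S(2,+2) = 29.6732
Terminal payoffs V(N, j) = max(K - S_T, 0):
  V(2,-2) = 8.691634; V(2,-1) = 6.124697; V(2,+0) = 1.850000; V(2,+1) = 0.000000; V(2,+2) = 0.000000
Backward induction: V(k, j) = exp(-r*dt) * [p_u * V(k+1, j+1) + p_m * V(k+1, j) + p_d * V(k+1, j-1)]
  V(1,-1) = exp(-r*dt) * [p_u*1.850000 + p_m*6.124697 + p_d*8.691634] = 5.563529
  V(1,+0) = exp(-r*dt) * [p_u*0.000000 + p_m*1.850000 + p_d*6.124697] = 2.139547
  V(1,+1) = exp(-r*dt) * [p_u*0.000000 + p_m*0.000000 + p_d*1.850000] = 0.290387
  V(0,+0) = exp(-r*dt) * [p_u*0.290387 + p_m*2.139547 + p_d*5.563529] = 2.282748

Answer: Price = V(0,0) = 2.2827


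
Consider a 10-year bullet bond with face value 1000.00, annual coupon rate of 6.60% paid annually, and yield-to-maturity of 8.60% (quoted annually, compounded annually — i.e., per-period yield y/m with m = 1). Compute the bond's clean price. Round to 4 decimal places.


Coupon per period c = face * coupon_rate / m = 66.000000
Periods per year m = 1; per-period yield y/m = 0.086000
Number of cashflows N = 10
Cashflows (t years, CF_t, discount factor 1/(1+y/m)^(m*t), PV):
  t = 1.0000: CF_t = 66.000000, DF = 0.920810, PV = 60.773481
  t = 2.0000: CF_t = 66.000000, DF = 0.847892, PV = 55.960848
  t = 3.0000: CF_t = 66.000000, DF = 0.780747, PV = 51.529326
  t = 4.0000: CF_t = 66.000000, DF = 0.718920, PV = 47.448735
  t = 5.0000: CF_t = 66.000000, DF = 0.661989, PV = 43.691284
  t = 6.0000: CF_t = 66.000000, DF = 0.609566, PV = 40.231385
  t = 7.0000: CF_t = 66.000000, DF = 0.561295, PV = 37.045474
  t = 8.0000: CF_t = 66.000000, DF = 0.516846, PV = 34.111855
  t = 9.0000: CF_t = 66.000000, DF = 0.475917, PV = 31.410548
  t = 10.0000: CF_t = 1066.000000, DF = 0.438230, PV = 467.152796
Price P = sum_t PV_t = 869.355730

Answer: Price = 869.3557


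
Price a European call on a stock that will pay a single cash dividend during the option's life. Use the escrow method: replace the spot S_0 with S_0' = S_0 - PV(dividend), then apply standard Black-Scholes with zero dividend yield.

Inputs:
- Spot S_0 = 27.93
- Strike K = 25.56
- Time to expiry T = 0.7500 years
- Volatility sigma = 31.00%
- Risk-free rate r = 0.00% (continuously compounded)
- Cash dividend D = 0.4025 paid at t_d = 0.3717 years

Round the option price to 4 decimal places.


PV(D) = D * exp(-r * t_d) = 0.4025 * 1.00000000 = 0.40250000
S_0' = S_0 - PV(D) = 27.9300 - 0.40250000 = 27.52750000
d1 = (ln(S_0'/K) + (r + sigma^2/2)*T) / (sigma*sqrt(T)) = 0.41045647
d2 = d1 - sigma*sqrt(T) = 0.14198859
exp(-rT) = 1.00000000
N(d1) = 0.65926443; N(d2) = 0.55645549
C = S_0' * N(d1) - K * exp(-rT) * N(d2) = 27.52750000 * 0.65926443 - 25.5600 * 1.00000000 * 0.55645549 = 3.9249

Answer: Price = 3.9249


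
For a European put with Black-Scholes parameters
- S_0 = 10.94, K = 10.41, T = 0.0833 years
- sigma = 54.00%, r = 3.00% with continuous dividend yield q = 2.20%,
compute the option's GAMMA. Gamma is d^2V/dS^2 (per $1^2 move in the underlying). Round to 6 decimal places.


Answer: Gamma = 0.215523

Derivation:
d1 = 0.4008283253; d2 = 0.2449749326
phi(d1) = 0.3681480152; exp(-qT) = 0.9981690782; exp(-rT) = 0.9975041199
Gamma = exp(-qT) * phi(d1) / (S * sigma * sqrt(T)) = 0.9981690782 * 0.3681480152 / (10.9400 * 0.5400 * 0.2886173938) = 0.215523


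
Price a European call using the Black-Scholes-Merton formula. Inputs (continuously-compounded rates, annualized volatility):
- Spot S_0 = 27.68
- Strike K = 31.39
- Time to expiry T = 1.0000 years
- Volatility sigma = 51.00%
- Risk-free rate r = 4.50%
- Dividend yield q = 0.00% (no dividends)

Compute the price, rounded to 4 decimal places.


Answer: Price = 4.7124

Derivation:
d1 = (ln(S/K) + (r - q + 0.5*sigma^2) * T) / (sigma * sqrt(T)) = 0.09660933
d2 = d1 - sigma * sqrt(T) = -0.41339067
exp(-rT) = 0.95599748; exp(-qT) = 1.00000000
C = S_0 * exp(-qT) * N(d1) - K * exp(-rT) * N(d2)
N(d1) = 0.53848168; N(d2) = 0.33966021
C = 27.6800 * 1.00000000 * 0.53848168 - 31.3900 * 0.95599748 * 0.33966021 = 4.7124


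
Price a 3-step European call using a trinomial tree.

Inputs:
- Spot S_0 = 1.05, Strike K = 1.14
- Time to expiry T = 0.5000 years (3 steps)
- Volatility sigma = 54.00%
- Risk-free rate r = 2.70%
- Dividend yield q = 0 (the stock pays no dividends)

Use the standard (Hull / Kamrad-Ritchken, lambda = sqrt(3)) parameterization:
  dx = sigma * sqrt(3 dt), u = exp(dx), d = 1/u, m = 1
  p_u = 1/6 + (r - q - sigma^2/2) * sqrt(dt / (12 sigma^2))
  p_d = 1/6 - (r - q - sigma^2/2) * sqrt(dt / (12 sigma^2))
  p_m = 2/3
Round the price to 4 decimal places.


Answer: Price = V(0,0) = 0.1277

Derivation:
dt = T/N = 0.166667; dx = sigma*sqrt(3*dt) = 0.381838
u = exp(dx) = 1.464974; d = 1/u = 0.682606
p_u = 0.140739, p_m = 0.666667, p_d = 0.192594
Discount per step: exp(-r*dt) = 0.995510
Stock lattice S(k, j) with j the centered position index:
  k=0: S(0,+0) = 1.0500
  k=1: S(1,-1) = 0.7167; S(1,+0) = 1.0500; S(1,+1) = 1.5382
  k=2: S(2,-2) = 0.4892; S(2,-1) = 0.7167; S(2,+0) = 1.0500; S(2,+1) = 1.5382; S(2,+2) = 2.2535
  k=3: S(3,-3) = 0.3340; S(3,-2) = 0.4892; S(3,-1) = 0.7167; S(3,+0) = 1.0500; S(3,+1) = 1.5382; S(3,+2) = 2.2535; S(3,+3) = 3.3013
Terminal payoffs V(N, j) = max(S_T - K, 0):
  V(3,-3) = 0.000000; V(3,-2) = 0.000000; V(3,-1) = 0.000000; V(3,+0) = 0.000000; V(3,+1) = 0.398223; V(3,+2) = 1.113457; V(3,+3) = 2.161256
Backward induction: V(k, j) = exp(-r*dt) * [p_u * V(k+1, j+1) + p_m * V(k+1, j) + p_d * V(k+1, j-1)]
  V(2,-2) = exp(-r*dt) * [p_u*0.000000 + p_m*0.000000 + p_d*0.000000] = 0.000000
  V(2,-1) = exp(-r*dt) * [p_u*0.000000 + p_m*0.000000 + p_d*0.000000] = 0.000000
  V(2,+0) = exp(-r*dt) * [p_u*0.398223 + p_m*0.000000 + p_d*0.000000] = 0.055794
  V(2,+1) = exp(-r*dt) * [p_u*1.113457 + p_m*0.398223 + p_d*0.000000] = 0.420294
  V(2,+2) = exp(-r*dt) * [p_u*2.161256 + p_m*1.113457 + p_d*0.398223] = 1.118131
  V(1,-1) = exp(-r*dt) * [p_u*0.055794 + p_m*0.000000 + p_d*0.000000] = 0.007817
  V(1,+0) = exp(-r*dt) * [p_u*0.420294 + p_m*0.055794 + p_d*0.000000] = 0.095915
  V(1,+1) = exp(-r*dt) * [p_u*1.118131 + p_m*0.420294 + p_d*0.055794] = 0.446294
  V(0,+0) = exp(-r*dt) * [p_u*0.446294 + p_m*0.095915 + p_d*0.007817] = 0.127684


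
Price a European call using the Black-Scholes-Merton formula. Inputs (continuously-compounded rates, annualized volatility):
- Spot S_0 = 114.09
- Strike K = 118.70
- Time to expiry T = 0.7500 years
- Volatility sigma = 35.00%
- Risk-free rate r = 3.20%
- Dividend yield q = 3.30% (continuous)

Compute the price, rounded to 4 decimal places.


Answer: Price = 11.5117

Derivation:
d1 = (ln(S/K) + (r - q + 0.5*sigma^2) * T) / (sigma * sqrt(T)) = 0.01839540
d2 = d1 - sigma * sqrt(T) = -0.28471349
exp(-rT) = 0.97628571; exp(-qT) = 0.97555377
C = S_0 * exp(-qT) * N(d1) - K * exp(-rT) * N(d2)
N(d1) = 0.50733829; N(d2) = 0.38793183
C = 114.0900 * 0.97555377 * 0.50733829 - 118.7000 * 0.97628571 * 0.38793183 = 11.5117


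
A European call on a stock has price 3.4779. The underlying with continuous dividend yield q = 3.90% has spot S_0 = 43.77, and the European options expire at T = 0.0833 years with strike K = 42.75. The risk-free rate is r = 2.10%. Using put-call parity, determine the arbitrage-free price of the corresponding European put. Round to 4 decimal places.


Put-call parity: C - P = S_0 * exp(-qT) - K * exp(-rT).
S_0 * exp(-qT) = 43.7700 * 0.99675657 = 43.62803513
K * exp(-rT) = 42.7500 * 0.99825223 = 42.67528280
P = C - S*exp(-qT) + K*exp(-rT)
P = 3.4779 - 43.62803513 + 42.67528280 = 2.5251

Answer: Put price = 2.5251


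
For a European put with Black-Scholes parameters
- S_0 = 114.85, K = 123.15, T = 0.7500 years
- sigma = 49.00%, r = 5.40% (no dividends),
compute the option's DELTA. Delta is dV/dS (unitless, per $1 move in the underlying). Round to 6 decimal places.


Answer: Delta = -0.443072

Derivation:
d1 = 0.1431859410; d2 = -0.2811665068
phi(d1) = 0.3948735705; exp(-qT) = 1.0000000000; exp(-rT) = 0.9603091645
N(-d1) = 0.4430716664
Delta = -exp(-qT) * N(-d1) = -1.0000000000 * 0.4430716664 = -0.443072


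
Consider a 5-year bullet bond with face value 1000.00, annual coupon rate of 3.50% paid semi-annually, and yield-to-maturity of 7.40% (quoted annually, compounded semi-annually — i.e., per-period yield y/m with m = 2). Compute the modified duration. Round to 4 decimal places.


Coupon per period c = face * coupon_rate / m = 17.500000
Periods per year m = 2; per-period yield y/m = 0.037000
Number of cashflows N = 10
Cashflows (t years, CF_t, discount factor 1/(1+y/m)^(m*t), PV):
  t = 0.5000: CF_t = 17.500000, DF = 0.964320, PV = 16.875603
  t = 1.0000: CF_t = 17.500000, DF = 0.929913, PV = 16.273484
  t = 1.5000: CF_t = 17.500000, DF = 0.896734, PV = 15.692848
  t = 2.0000: CF_t = 17.500000, DF = 0.864739, PV = 15.132930
  t = 2.5000: CF_t = 17.500000, DF = 0.833885, PV = 14.592989
  t = 3.0000: CF_t = 17.500000, DF = 0.804132, PV = 14.072314
  t = 3.5000: CF_t = 17.500000, DF = 0.775441, PV = 13.570216
  t = 4.0000: CF_t = 17.500000, DF = 0.747773, PV = 13.086033
  t = 4.5000: CF_t = 17.500000, DF = 0.721093, PV = 12.619125
  t = 5.0000: CF_t = 1017.500000, DF = 0.695364, PV = 707.533250
Price P = sum_t PV_t = 839.448791
First compute Macaulay numerator sum_t t * PV_t:
  t * PV_t at t = 0.5000: 8.437801
  t * PV_t at t = 1.0000: 16.273484
  t * PV_t at t = 1.5000: 23.539273
  t * PV_t at t = 2.0000: 30.265860
  t * PV_t at t = 2.5000: 36.482473
  t * PV_t at t = 3.0000: 42.216941
  t * PV_t at t = 3.5000: 47.495755
  t * PV_t at t = 4.0000: 52.344130
  t * PV_t at t = 4.5000: 56.786062
  t * PV_t at t = 5.0000: 3537.666250
Macaulay duration D = 3851.508030 / 839.448791 = 4.588139
Modified duration = D / (1 + y/m) = 4.588139 / (1 + 0.037000) = 4.424435

Answer: Modified duration = 4.4244


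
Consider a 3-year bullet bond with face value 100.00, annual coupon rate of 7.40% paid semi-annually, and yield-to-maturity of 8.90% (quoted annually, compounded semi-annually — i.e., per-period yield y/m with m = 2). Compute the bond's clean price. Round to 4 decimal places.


Coupon per period c = face * coupon_rate / m = 3.700000
Periods per year m = 2; per-period yield y/m = 0.044500
Number of cashflows N = 6
Cashflows (t years, CF_t, discount factor 1/(1+y/m)^(m*t), PV):
  t = 0.5000: CF_t = 3.700000, DF = 0.957396, PV = 3.542365
  t = 1.0000: CF_t = 3.700000, DF = 0.916607, PV = 3.391445
  t = 1.5000: CF_t = 3.700000, DF = 0.877556, PV = 3.246956
  t = 2.0000: CF_t = 3.700000, DF = 0.840168, PV = 3.108622
  t = 2.5000: CF_t = 3.700000, DF = 0.804374, PV = 2.976182
  t = 3.0000: CF_t = 103.700000, DF = 0.770104, PV = 79.859777
Price P = sum_t PV_t = 96.125347

Answer: Price = 96.1253


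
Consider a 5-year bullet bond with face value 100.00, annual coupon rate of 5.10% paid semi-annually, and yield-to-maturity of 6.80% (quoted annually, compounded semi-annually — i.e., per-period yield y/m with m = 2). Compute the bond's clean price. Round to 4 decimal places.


Answer: Price = 92.8951

Derivation:
Coupon per period c = face * coupon_rate / m = 2.550000
Periods per year m = 2; per-period yield y/m = 0.034000
Number of cashflows N = 10
Cashflows (t years, CF_t, discount factor 1/(1+y/m)^(m*t), PV):
  t = 0.5000: CF_t = 2.550000, DF = 0.967118, PV = 2.466151
  t = 1.0000: CF_t = 2.550000, DF = 0.935317, PV = 2.385059
  t = 1.5000: CF_t = 2.550000, DF = 0.904562, PV = 2.306633
  t = 2.0000: CF_t = 2.550000, DF = 0.874818, PV = 2.230787
  t = 2.5000: CF_t = 2.550000, DF = 0.846052, PV = 2.157434
  t = 3.0000: CF_t = 2.550000, DF = 0.818233, PV = 2.086493
  t = 3.5000: CF_t = 2.550000, DF = 0.791327, PV = 2.017885
  t = 4.0000: CF_t = 2.550000, DF = 0.765307, PV = 1.951533
  t = 4.5000: CF_t = 2.550000, DF = 0.740142, PV = 1.887363
  t = 5.0000: CF_t = 102.550000, DF = 0.715805, PV = 73.405783
Price P = sum_t PV_t = 92.895120


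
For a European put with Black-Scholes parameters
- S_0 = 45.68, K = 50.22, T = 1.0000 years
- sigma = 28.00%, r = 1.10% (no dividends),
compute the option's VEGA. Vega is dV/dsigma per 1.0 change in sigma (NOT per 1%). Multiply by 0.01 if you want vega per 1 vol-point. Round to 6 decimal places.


Answer: Vega = 17.994442

Derivation:
d1 = -0.1591171014; d2 = -0.4391171014
phi(d1) = 0.3939238513; exp(-qT) = 1.0000000000; exp(-rT) = 0.9890602788
Vega = S * exp(-qT) * phi(d1) * sqrt(T) = 45.6800 * 1.0000000000 * 0.3939238513 * 1.0000000000 = 17.994442


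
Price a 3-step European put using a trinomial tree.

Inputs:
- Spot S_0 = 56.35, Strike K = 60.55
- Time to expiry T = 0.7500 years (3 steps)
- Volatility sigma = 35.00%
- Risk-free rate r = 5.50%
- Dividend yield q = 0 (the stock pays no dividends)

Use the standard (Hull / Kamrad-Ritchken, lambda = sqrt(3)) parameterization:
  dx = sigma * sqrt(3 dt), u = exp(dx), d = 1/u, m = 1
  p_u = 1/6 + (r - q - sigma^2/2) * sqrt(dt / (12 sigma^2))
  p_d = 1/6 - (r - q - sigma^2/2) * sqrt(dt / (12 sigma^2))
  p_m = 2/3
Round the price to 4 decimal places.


dt = T/N = 0.250000; dx = sigma*sqrt(3*dt) = 0.303109
u = exp(dx) = 1.354062; d = 1/u = 0.738519
p_u = 0.164089, p_m = 0.666667, p_d = 0.169244
Discount per step: exp(-r*dt) = 0.986344
Stock lattice S(k, j) with j the centered position index:
  k=0: S(0,+0) = 56.3500
  k=1: S(1,-1) = 41.6155; S(1,+0) = 56.3500; S(1,+1) = 76.3014
  k=2: S(2,-2) = 30.7338; S(2,-1) = 41.6155; S(2,+0) = 56.3500; S(2,+1) = 76.3014; S(2,+2) = 103.3168
  k=3: S(3,-3) = 22.6975; S(3,-2) = 30.7338; S(3,-1) = 41.6155; S(3,+0) = 56.3500; S(3,+1) = 76.3014; S(3,+2) = 103.3168; S(3,+3) = 139.8973
Terminal payoffs V(N, j) = max(K - S_T, 0):
  V(3,-3) = 37.852482; V(3,-2) = 29.816156; V(3,-1) = 18.934473; V(3,+0) = 4.200000; V(3,+1) = 0.000000; V(3,+2) = 0.000000; V(3,+3) = 0.000000
Backward induction: V(k, j) = exp(-r*dt) * [p_u * V(k+1, j+1) + p_m * V(k+1, j) + p_d * V(k+1, j-1)]
  V(2,-2) = exp(-r*dt) * [p_u*18.934473 + p_m*29.816156 + p_d*37.852482] = 28.989334
  V(2,-1) = exp(-r*dt) * [p_u*4.200000 + p_m*18.934473 + p_d*29.816156] = 18.107666
  V(2,+0) = exp(-r*dt) * [p_u*0.000000 + p_m*4.200000 + p_d*18.934473] = 5.922551
  V(2,+1) = exp(-r*dt) * [p_u*0.000000 + p_m*0.000000 + p_d*4.200000] = 0.701118
  V(2,+2) = exp(-r*dt) * [p_u*0.000000 + p_m*0.000000 + p_d*0.000000] = 0.000000
  V(1,-1) = exp(-r*dt) * [p_u*5.922551 + p_m*18.107666 + p_d*28.989334] = 17.704756
  V(1,+0) = exp(-r*dt) * [p_u*0.701118 + p_m*5.922551 + p_d*18.107666] = 7.030689
  V(1,+1) = exp(-r*dt) * [p_u*0.000000 + p_m*0.701118 + p_d*5.922551] = 1.449698
  V(0,+0) = exp(-r*dt) * [p_u*1.449698 + p_m*7.030689 + p_d*17.704756] = 7.813258

Answer: Price = V(0,0) = 7.8133


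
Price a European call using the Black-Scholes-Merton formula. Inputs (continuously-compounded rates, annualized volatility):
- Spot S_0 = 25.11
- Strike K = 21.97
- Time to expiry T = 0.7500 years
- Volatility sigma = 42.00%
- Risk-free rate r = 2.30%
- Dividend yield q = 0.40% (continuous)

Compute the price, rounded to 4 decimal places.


Answer: Price = 5.3553

Derivation:
d1 = (ln(S/K) + (r - q + 0.5*sigma^2) * T) / (sigma * sqrt(T)) = 0.58831521
d2 = d1 - sigma * sqrt(T) = 0.22458454
exp(-rT) = 0.98289793; exp(-qT) = 0.99700450
C = S_0 * exp(-qT) * N(d1) - K * exp(-rT) * N(d2)
N(d1) = 0.72183963; N(d2) = 0.58884876
C = 25.1100 * 0.99700450 * 0.72183963 - 21.9700 * 0.98289793 * 0.58884876 = 5.3553


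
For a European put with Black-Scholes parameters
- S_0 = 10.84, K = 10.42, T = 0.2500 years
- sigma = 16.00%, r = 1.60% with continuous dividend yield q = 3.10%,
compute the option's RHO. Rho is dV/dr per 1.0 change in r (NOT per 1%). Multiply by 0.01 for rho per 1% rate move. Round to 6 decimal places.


d1 = 0.4870744961; d2 = 0.4070744961
phi(d1) = 0.3543184069; exp(-qT) = 0.9922799538; exp(-rT) = 0.9960079893
N(-d2) = 0.3419766372
Rho = -K*T*exp(-rT)*N(-d2) = -10.4200 * 0.2500 * 0.9960079893 * 0.3419766372 = -0.887293

Answer: Rho = -0.887293


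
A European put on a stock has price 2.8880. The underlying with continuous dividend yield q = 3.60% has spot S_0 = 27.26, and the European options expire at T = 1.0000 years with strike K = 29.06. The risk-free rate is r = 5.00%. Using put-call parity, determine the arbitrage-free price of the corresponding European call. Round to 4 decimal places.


Answer: Call price = 1.5414

Derivation:
Put-call parity: C - P = S_0 * exp(-qT) - K * exp(-rT).
S_0 * exp(-qT) = 27.2600 * 0.96464029 = 26.29609440
K * exp(-rT) = 29.0600 * 0.95122942 = 27.64272708
C = P + S*exp(-qT) - K*exp(-rT)
C = 2.8880 + 26.29609440 - 27.64272708 = 1.5414


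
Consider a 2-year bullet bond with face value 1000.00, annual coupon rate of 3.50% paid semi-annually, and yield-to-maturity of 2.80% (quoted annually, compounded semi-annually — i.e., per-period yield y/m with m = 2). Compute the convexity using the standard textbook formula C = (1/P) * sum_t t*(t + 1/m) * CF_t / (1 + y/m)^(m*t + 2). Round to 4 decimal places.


Answer: Convexity = 4.6990

Derivation:
Coupon per period c = face * coupon_rate / m = 17.500000
Periods per year m = 2; per-period yield y/m = 0.014000
Number of cashflows N = 4
Cashflows (t years, CF_t, discount factor 1/(1+y/m)^(m*t), PV):
  t = 0.5000: CF_t = 17.500000, DF = 0.986193, PV = 17.258383
  t = 1.0000: CF_t = 17.500000, DF = 0.972577, PV = 17.020101
  t = 1.5000: CF_t = 17.500000, DF = 0.959149, PV = 16.785110
  t = 2.0000: CF_t = 1017.500000, DF = 0.945906, PV = 962.459798
Price P = sum_t PV_t = 1013.523391
Convexity numerator sum_t t*(t + 1/m) * CF_t / (1+y/m)^(m*t + 2):
  t = 0.5000: term = 8.392555
  t = 1.0000: term = 24.830044
  t = 1.5000: term = 48.974446
  t = 2.0000: term = 4680.332338
Convexity = (1/P) * sum = 4762.529382 / 1013.523391 = 4.698983


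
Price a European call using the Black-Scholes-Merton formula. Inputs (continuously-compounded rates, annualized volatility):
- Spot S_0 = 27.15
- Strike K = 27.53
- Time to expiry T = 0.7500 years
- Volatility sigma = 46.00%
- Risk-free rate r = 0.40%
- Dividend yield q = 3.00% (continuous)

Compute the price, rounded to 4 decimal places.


Answer: Price = 3.8263

Derivation:
d1 = (ln(S/K) + (r - q + 0.5*sigma^2) * T) / (sigma * sqrt(T)) = 0.11534637
d2 = d1 - sigma * sqrt(T) = -0.28302532
exp(-rT) = 0.99700450; exp(-qT) = 0.97775124
C = S_0 * exp(-qT) * N(d1) - K * exp(-rT) * N(d2)
N(d1) = 0.54591471; N(d2) = 0.38857871
C = 27.1500 * 0.97775124 * 0.54591471 - 27.5300 * 0.99700450 * 0.38857871 = 3.8263


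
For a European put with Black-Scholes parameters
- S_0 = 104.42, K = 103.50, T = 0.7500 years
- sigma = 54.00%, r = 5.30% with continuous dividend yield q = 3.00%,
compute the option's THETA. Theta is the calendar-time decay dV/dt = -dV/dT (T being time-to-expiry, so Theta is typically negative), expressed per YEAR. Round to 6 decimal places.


Answer: Theta = -10.351100

Derivation:
d1 = 0.2896365624; d2 = -0.1780171557
phi(d1) = 0.3825548634; exp(-qT) = 0.9777512372; exp(-rT) = 0.9610296665
Theta = -S*exp(-qT)*phi(d1)*sigma/(2*sqrt(T)) + r*K*exp(-rT)*N(-d2) - q*S*exp(-qT)*N(-d1)
N(-d1) = 0.3860471463; N(-d2) = 0.5706452487; sqrt(T) = 0.8660254038
Term 1 = -104.4200 * 0.9777512372 * 0.3825548634 * 0.5400 / (2 * 0.8660254038) = -12.1769612213
Term 2 = 0.0530 * 103.5000 * 0.9610296665 * 0.5706452487 = 3.0082866701
Term 3 = -0.0300 * 104.4200 * 0.9777512372 * 0.3860471463 = -1.1824251655
Theta = -12.1769612213 + (3.0082866701) + (-1.1824251655) = -10.351100


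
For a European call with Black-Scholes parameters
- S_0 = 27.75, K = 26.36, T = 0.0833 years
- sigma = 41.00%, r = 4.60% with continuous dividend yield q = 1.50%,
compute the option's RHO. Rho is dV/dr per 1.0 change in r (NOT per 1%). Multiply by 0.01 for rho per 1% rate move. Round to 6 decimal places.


d1 = 0.5152554894; d2 = 0.3969223579
phi(d1) = 0.3493494240; exp(-qT) = 0.9987512803; exp(-rT) = 0.9961755320
N(d2) = 0.6542876418
Rho = K*T*exp(-rT)*N(d2) = 26.3600 * 0.0833 * 0.9961755320 * 0.6542876418 = 1.431182

Answer: Rho = 1.431182


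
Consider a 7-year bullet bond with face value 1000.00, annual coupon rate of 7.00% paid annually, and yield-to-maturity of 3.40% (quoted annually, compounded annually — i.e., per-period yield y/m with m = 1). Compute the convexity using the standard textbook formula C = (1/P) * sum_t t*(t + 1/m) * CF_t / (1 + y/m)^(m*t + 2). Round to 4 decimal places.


Answer: Convexity = 41.4525

Derivation:
Coupon per period c = face * coupon_rate / m = 70.000000
Periods per year m = 1; per-period yield y/m = 0.034000
Number of cashflows N = 7
Cashflows (t years, CF_t, discount factor 1/(1+y/m)^(m*t), PV):
  t = 1.0000: CF_t = 70.000000, DF = 0.967118, PV = 67.698259
  t = 2.0000: CF_t = 70.000000, DF = 0.935317, PV = 65.472204
  t = 3.0000: CF_t = 70.000000, DF = 0.904562, PV = 63.319346
  t = 4.0000: CF_t = 70.000000, DF = 0.874818, PV = 61.237279
  t = 5.0000: CF_t = 70.000000, DF = 0.846052, PV = 59.223674
  t = 6.0000: CF_t = 70.000000, DF = 0.818233, PV = 57.276281
  t = 7.0000: CF_t = 1070.000000, DF = 0.791327, PV = 846.720367
Price P = sum_t PV_t = 1220.947410
Convexity numerator sum_t t*(t + 1/m) * CF_t / (1+y/m)^(m*t + 2):
  t = 1.0000: term = 126.638693
  t = 2.0000: term = 367.423674
  t = 3.0000: term = 710.684089
  t = 4.0000: term = 1145.525610
  t = 5.0000: term = 1661.787636
  t = 6.0000: term = 2250.002602
  t = 7.0000: term = 44349.319041
Convexity = (1/P) * sum = 50611.381345 / 1220.947410 = 41.452548


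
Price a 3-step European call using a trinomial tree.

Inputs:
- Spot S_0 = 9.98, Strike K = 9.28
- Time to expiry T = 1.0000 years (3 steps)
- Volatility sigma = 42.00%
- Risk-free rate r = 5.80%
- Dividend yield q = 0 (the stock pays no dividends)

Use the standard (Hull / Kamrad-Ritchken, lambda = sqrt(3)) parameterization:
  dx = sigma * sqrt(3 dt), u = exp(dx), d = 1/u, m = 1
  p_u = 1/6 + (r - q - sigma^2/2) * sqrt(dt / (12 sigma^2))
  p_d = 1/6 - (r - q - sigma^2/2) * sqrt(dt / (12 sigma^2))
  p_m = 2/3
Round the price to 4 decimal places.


Answer: Price = V(0,0) = 2.2056

Derivation:
dt = T/N = 0.333333; dx = sigma*sqrt(3*dt) = 0.420000
u = exp(dx) = 1.521962; d = 1/u = 0.657047
p_u = 0.154683, p_m = 0.666667, p_d = 0.178651
Discount per step: exp(-r*dt) = 0.980852
Stock lattice S(k, j) with j the centered position index:
  k=0: S(0,+0) = 9.9800
  k=1: S(1,-1) = 6.5573; S(1,+0) = 9.9800; S(1,+1) = 15.1892
  k=2: S(2,-2) = 4.3085; S(2,-1) = 6.5573; S(2,+0) = 9.9800; S(2,+1) = 15.1892; S(2,+2) = 23.1173
  k=3: S(3,-3) = 2.8309; S(3,-2) = 4.3085; S(3,-1) = 6.5573; S(3,+0) = 9.9800; S(3,+1) = 15.1892; S(3,+2) = 23.1173; S(3,+3) = 35.1837
Terminal payoffs V(N, j) = max(S_T - K, 0):
  V(3,-3) = 0.000000; V(3,-2) = 0.000000; V(3,-1) = 0.000000; V(3,+0) = 0.700000; V(3,+1) = 5.909176; V(3,+2) = 13.837342; V(3,+3) = 25.903706
Backward induction: V(k, j) = exp(-r*dt) * [p_u * V(k+1, j+1) + p_m * V(k+1, j) + p_d * V(k+1, j-1)]
  V(2,-2) = exp(-r*dt) * [p_u*0.000000 + p_m*0.000000 + p_d*0.000000] = 0.000000
  V(2,-1) = exp(-r*dt) * [p_u*0.700000 + p_m*0.000000 + p_d*0.000000] = 0.106205
  V(2,+0) = exp(-r*dt) * [p_u*5.909176 + p_m*0.700000 + p_d*0.000000] = 1.354276
  V(2,+1) = exp(-r*dt) * [p_u*13.837342 + p_m*5.909176 + p_d*0.700000] = 6.086092
  V(2,+2) = exp(-r*dt) * [p_u*25.903706 + p_m*13.837342 + p_d*5.909176] = 14.013855
  V(1,-1) = exp(-r*dt) * [p_u*1.354276 + p_m*0.106205 + p_d*0.000000] = 0.274919
  V(1,+0) = exp(-r*dt) * [p_u*6.086092 + p_m*1.354276 + p_d*0.106205] = 1.827560
  V(1,+1) = exp(-r*dt) * [p_u*14.013855 + p_m*6.086092 + p_d*1.354276] = 6.343208
  V(0,+0) = exp(-r*dt) * [p_u*6.343208 + p_m*1.827560 + p_d*0.274919] = 2.205614


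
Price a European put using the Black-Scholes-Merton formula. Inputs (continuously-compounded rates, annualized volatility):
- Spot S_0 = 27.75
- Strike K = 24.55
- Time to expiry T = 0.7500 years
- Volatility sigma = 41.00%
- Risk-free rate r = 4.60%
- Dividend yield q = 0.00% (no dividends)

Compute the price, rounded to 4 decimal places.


d1 = (ln(S/K) + (r - q + 0.5*sigma^2) * T) / (sigma * sqrt(T)) = 0.61976858
d2 = d1 - sigma * sqrt(T) = 0.26469816
exp(-rT) = 0.96608834; exp(-qT) = 1.00000000
P = K * exp(-rT) * N(-d2) - S_0 * exp(-qT) * N(-d1)
N(-d1) = 0.26770508; N(-d2) = 0.39562100
P = 24.5500 * 0.96608834 * 0.39562100 - 27.7500 * 1.00000000 * 0.26770508 = 1.9543

Answer: Price = 1.9543


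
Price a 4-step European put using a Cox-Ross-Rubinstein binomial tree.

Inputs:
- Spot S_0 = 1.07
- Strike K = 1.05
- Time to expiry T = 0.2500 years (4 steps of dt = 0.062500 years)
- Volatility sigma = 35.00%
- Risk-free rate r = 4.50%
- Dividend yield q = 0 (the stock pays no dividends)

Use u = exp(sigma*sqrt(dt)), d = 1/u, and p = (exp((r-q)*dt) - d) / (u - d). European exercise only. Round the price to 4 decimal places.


dt = T/N = 0.062500
u = exp(sigma*sqrt(dt)) = 1.091442; d = 1/u = 0.916219
p = (exp((r-q)*dt) - d) / (u - d) = 0.494212
Discount per step: exp(-r*dt) = 0.997191
Stock lattice S(k, i) with i counting down-moves:
  k=0: S(0,0) = 1.0700
  k=1: S(1,0) = 1.1678; S(1,1) = 0.9804
  k=2: S(2,0) = 1.2746; S(2,1) = 1.0700; S(2,2) = 0.8982
  k=3: S(3,0) = 1.3912; S(3,1) = 1.1678; S(3,2) = 0.9804; S(3,3) = 0.8230
  k=4: S(4,0) = 1.5184; S(4,1) = 1.2746; S(4,2) = 1.0700; S(4,3) = 0.8982; S(4,4) = 0.7540
Terminal payoffs V(N, i) = max(K - S_T, 0):
  V(4,0) = 0.000000; V(4,1) = 0.000000; V(4,2) = 0.000000; V(4,3) = 0.151781; V(4,4) = 0.295984
Backward induction: V(k, i) = exp(-r*dt) * [p * V(k+1, i) + (1-p) * V(k+1, i+1)].
  V(3,0) = exp(-r*dt) * [p*0.000000 + (1-p)*0.000000] = 0.000000
  V(3,1) = exp(-r*dt) * [p*0.000000 + (1-p)*0.000000] = 0.000000
  V(3,2) = exp(-r*dt) * [p*0.000000 + (1-p)*0.151781] = 0.076553
  V(3,3) = exp(-r*dt) * [p*0.151781 + (1-p)*0.295984] = 0.224086
  V(2,0) = exp(-r*dt) * [p*0.000000 + (1-p)*0.000000] = 0.000000
  V(2,1) = exp(-r*dt) * [p*0.000000 + (1-p)*0.076553] = 0.038611
  V(2,2) = exp(-r*dt) * [p*0.076553 + (1-p)*0.224086] = 0.150749
  V(1,0) = exp(-r*dt) * [p*0.000000 + (1-p)*0.038611] = 0.019474
  V(1,1) = exp(-r*dt) * [p*0.038611 + (1-p)*0.150749] = 0.095061
  V(0,0) = exp(-r*dt) * [p*0.019474 + (1-p)*0.095061] = 0.057543

Answer: Price = V(0,0) = 0.0575


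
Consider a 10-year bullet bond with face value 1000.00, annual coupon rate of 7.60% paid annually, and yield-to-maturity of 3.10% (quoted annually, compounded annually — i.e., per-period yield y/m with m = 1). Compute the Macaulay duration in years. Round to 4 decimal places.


Answer: Macaulay duration = 7.7823 years

Derivation:
Coupon per period c = face * coupon_rate / m = 76.000000
Periods per year m = 1; per-period yield y/m = 0.031000
Number of cashflows N = 10
Cashflows (t years, CF_t, discount factor 1/(1+y/m)^(m*t), PV):
  t = 1.0000: CF_t = 76.000000, DF = 0.969932, PV = 73.714840
  t = 2.0000: CF_t = 76.000000, DF = 0.940768, PV = 71.498390
  t = 3.0000: CF_t = 76.000000, DF = 0.912481, PV = 69.348584
  t = 4.0000: CF_t = 76.000000, DF = 0.885045, PV = 67.263418
  t = 5.0000: CF_t = 76.000000, DF = 0.858434, PV = 65.240948
  t = 6.0000: CF_t = 76.000000, DF = 0.832622, PV = 63.279290
  t = 7.0000: CF_t = 76.000000, DF = 0.807587, PV = 61.376615
  t = 8.0000: CF_t = 76.000000, DF = 0.783305, PV = 59.531150
  t = 9.0000: CF_t = 76.000000, DF = 0.759752, PV = 57.741173
  t = 10.0000: CF_t = 1076.000000, DF = 0.736908, PV = 792.913146
Price P = sum_t PV_t = 1381.907555
Macaulay numerator sum_t t * PV_t:
  t * PV_t at t = 1.0000: 73.714840
  t * PV_t at t = 2.0000: 142.996780
  t * PV_t at t = 3.0000: 208.045751
  t * PV_t at t = 4.0000: 269.053671
  t * PV_t at t = 5.0000: 326.204742
  t * PV_t at t = 6.0000: 379.675743
  t * PV_t at t = 7.0000: 429.636307
  t * PV_t at t = 8.0000: 476.249198
  t * PV_t at t = 9.0000: 519.670560
  t * PV_t at t = 10.0000: 7929.131465
Macaulay duration D = (sum_t t * PV_t) / P = 10754.379057 / 1381.907555 = 7.782271


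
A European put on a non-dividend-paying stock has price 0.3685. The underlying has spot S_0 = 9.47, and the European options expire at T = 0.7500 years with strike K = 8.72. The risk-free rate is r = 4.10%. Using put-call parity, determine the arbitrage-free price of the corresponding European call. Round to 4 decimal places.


Answer: Call price = 1.3826

Derivation:
Put-call parity: C - P = S_0 * exp(-qT) - K * exp(-rT).
S_0 * exp(-qT) = 9.4700 * 1.00000000 = 9.47000000
K * exp(-rT) = 8.7200 * 0.96971797 = 8.45594072
C = P + S*exp(-qT) - K*exp(-rT)
C = 0.3685 + 9.47000000 - 8.45594072 = 1.3826


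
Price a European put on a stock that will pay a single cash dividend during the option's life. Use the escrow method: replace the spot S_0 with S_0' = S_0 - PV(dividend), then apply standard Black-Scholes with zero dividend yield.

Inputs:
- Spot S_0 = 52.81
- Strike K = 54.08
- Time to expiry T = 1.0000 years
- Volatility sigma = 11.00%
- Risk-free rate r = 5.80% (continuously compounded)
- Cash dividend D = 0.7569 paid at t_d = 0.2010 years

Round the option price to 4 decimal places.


PV(D) = D * exp(-r * t_d) = 0.7569 * 0.98840969 = 0.74812730
S_0' = S_0 - PV(D) = 52.8100 - 0.74812730 = 52.06187270
d1 = (ln(S_0'/K) + (r + sigma^2/2)*T) / (sigma*sqrt(T)) = 0.23653127
d2 = d1 - sigma*sqrt(T) = 0.12653127
exp(-rT) = 0.94364995
N(-d1) = 0.40651022; N(-d2) = 0.44965570
P = K * exp(-rT) * N(-d2) - S_0' * N(-d1) = 54.0800 * 0.94364995 * 0.44965570 - 52.06187270 * 0.40651022 = 1.7834

Answer: Price = 1.7834


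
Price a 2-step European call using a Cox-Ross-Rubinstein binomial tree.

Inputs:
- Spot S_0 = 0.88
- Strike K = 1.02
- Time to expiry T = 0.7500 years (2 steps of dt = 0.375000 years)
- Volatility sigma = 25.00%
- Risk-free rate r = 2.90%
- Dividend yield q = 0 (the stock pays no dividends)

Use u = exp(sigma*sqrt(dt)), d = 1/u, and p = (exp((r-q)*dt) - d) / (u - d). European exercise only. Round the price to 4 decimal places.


Answer: Price = V(0,0) = 0.0424

Derivation:
dt = T/N = 0.375000
u = exp(sigma*sqrt(dt)) = 1.165433; d = 1/u = 0.858050
p = (exp((r-q)*dt) - d) / (u - d) = 0.497374
Discount per step: exp(-r*dt) = 0.989184
Stock lattice S(k, i) with i counting down-moves:
  k=0: S(0,0) = 0.8800
  k=1: S(1,0) = 1.0256; S(1,1) = 0.7551
  k=2: S(2,0) = 1.1952; S(2,1) = 0.8800; S(2,2) = 0.6479
Terminal payoffs V(N, i) = max(S_T - K, 0):
  V(2,0) = 0.175247; V(2,1) = 0.000000; V(2,2) = 0.000000
Backward induction: V(k, i) = exp(-r*dt) * [p * V(k+1, i) + (1-p) * V(k+1, i+1)].
  V(1,0) = exp(-r*dt) * [p*0.175247 + (1-p)*0.000000] = 0.086220
  V(1,1) = exp(-r*dt) * [p*0.000000 + (1-p)*0.000000] = 0.000000
  V(0,0) = exp(-r*dt) * [p*0.086220 + (1-p)*0.000000] = 0.042420


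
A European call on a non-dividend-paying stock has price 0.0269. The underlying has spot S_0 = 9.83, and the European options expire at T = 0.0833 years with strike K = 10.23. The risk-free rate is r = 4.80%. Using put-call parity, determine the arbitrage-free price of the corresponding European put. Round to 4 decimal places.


Put-call parity: C - P = S_0 * exp(-qT) - K * exp(-rT).
S_0 * exp(-qT) = 9.8300 * 1.00000000 = 9.83000000
K * exp(-rT) = 10.2300 * 0.99600958 = 10.18917803
P = C - S*exp(-qT) + K*exp(-rT)
P = 0.0269 - 9.83000000 + 10.18917803 = 0.3861

Answer: Put price = 0.3861


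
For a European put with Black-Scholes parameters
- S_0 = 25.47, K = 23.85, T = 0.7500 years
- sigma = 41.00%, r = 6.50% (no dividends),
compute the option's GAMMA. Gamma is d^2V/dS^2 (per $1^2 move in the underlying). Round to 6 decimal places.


Answer: Gamma = 0.038931

Derivation:
d1 = 0.4999137182; d2 = 0.1448433026
phi(d1) = 0.3520805142; exp(-qT) = 1.0000000000; exp(-rT) = 0.9524192047
Gamma = exp(-qT) * phi(d1) / (S * sigma * sqrt(T)) = 1.0000000000 * 0.3520805142 / (25.4700 * 0.4100 * 0.8660254038) = 0.038931


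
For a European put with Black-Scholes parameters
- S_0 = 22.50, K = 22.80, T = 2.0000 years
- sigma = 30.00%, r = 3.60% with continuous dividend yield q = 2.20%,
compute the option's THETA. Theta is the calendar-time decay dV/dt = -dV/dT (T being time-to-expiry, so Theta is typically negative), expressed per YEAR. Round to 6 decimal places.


Answer: Theta = -0.638742

Derivation:
d1 = 0.2469093684; d2 = -0.1773547003
phi(d1) = 0.3869651463; exp(-qT) = 0.9569539575; exp(-rT) = 0.9305308958
Theta = -S*exp(-qT)*phi(d1)*sigma/(2*sqrt(T)) + r*K*exp(-rT)*N(-d2) - q*S*exp(-qT)*N(-d1)
N(-d1) = 0.4024891829; N(-d2) = 0.5703851064; sqrt(T) = 1.4142135624
Term 1 = -22.5000 * 0.9569539575 * 0.3869651463 * 0.3000 / (2 * 1.4142135624) = -0.8837342204
Term 2 = 0.0360 * 22.8000 * 0.9305308958 * 0.5703851064 = 0.4356485993
Term 3 = -0.0220 * 22.5000 * 0.9569539575 * 0.4024891829 = -0.1906559901
Theta = -0.8837342204 + (0.4356485993) + (-0.1906559901) = -0.638742


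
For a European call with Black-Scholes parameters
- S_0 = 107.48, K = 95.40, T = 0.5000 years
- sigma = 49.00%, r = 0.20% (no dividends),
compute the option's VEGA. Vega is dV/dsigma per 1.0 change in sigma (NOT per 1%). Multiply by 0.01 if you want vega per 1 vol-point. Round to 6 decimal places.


d1 = 0.5202320391; d2 = 0.1737497163
phi(d1) = 0.3484504567; exp(-qT) = 1.0000000000; exp(-rT) = 0.9990004998
Vega = S * exp(-qT) * phi(d1) * sqrt(T) = 107.4800 * 1.0000000000 * 0.3484504567 * 0.7071067812 = 26.482178

Answer: Vega = 26.482178


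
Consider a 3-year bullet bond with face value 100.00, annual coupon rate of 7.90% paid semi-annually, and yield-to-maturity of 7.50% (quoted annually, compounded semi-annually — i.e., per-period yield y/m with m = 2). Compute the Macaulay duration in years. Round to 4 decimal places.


Coupon per period c = face * coupon_rate / m = 3.950000
Periods per year m = 2; per-period yield y/m = 0.037500
Number of cashflows N = 6
Cashflows (t years, CF_t, discount factor 1/(1+y/m)^(m*t), PV):
  t = 0.5000: CF_t = 3.950000, DF = 0.963855, PV = 3.807229
  t = 1.0000: CF_t = 3.950000, DF = 0.929017, PV = 3.669618
  t = 1.5000: CF_t = 3.950000, DF = 0.895438, PV = 3.536981
  t = 2.0000: CF_t = 3.950000, DF = 0.863073, PV = 3.409139
  t = 2.5000: CF_t = 3.950000, DF = 0.831878, PV = 3.285917
  t = 3.0000: CF_t = 103.950000, DF = 0.801810, PV = 83.348130
Price P = sum_t PV_t = 101.057014
Macaulay numerator sum_t t * PV_t:
  t * PV_t at t = 0.5000: 1.903614
  t * PV_t at t = 1.0000: 3.669618
  t * PV_t at t = 1.5000: 5.305472
  t * PV_t at t = 2.0000: 6.818277
  t * PV_t at t = 2.5000: 8.214792
  t * PV_t at t = 3.0000: 250.044391
Macaulay duration D = (sum_t t * PV_t) / P = 275.956165 / 101.057014 = 2.730698

Answer: Macaulay duration = 2.7307 years


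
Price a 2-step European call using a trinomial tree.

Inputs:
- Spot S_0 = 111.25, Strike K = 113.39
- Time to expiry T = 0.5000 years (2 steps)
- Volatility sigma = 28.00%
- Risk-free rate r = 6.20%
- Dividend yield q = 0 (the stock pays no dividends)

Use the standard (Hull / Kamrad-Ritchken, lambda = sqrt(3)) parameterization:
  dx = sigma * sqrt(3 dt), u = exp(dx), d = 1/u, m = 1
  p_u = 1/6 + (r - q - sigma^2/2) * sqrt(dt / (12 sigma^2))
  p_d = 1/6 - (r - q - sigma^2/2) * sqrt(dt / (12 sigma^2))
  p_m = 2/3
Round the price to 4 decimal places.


dt = T/N = 0.250000; dx = sigma*sqrt(3*dt) = 0.242487
u = exp(dx) = 1.274415; d = 1/u = 0.784674
p_u = 0.178420, p_m = 0.666667, p_d = 0.154913
Discount per step: exp(-r*dt) = 0.984620
Stock lattice S(k, j) with j the centered position index:
  k=0: S(0,+0) = 111.2500
  k=1: S(1,-1) = 87.2950; S(1,+0) = 111.2500; S(1,+1) = 141.7786
  k=2: S(2,-2) = 68.4981; S(2,-1) = 87.2950; S(2,+0) = 111.2500; S(2,+1) = 141.7786; S(2,+2) = 180.6848
Terminal payoffs V(N, j) = max(S_T - K, 0):
  V(2,-2) = 0.000000; V(2,-1) = 0.000000; V(2,+0) = 0.000000; V(2,+1) = 28.388649; V(2,+2) = 67.294813
Backward induction: V(k, j) = exp(-r*dt) * [p_u * V(k+1, j+1) + p_m * V(k+1, j) + p_d * V(k+1, j-1)]
  V(1,-1) = exp(-r*dt) * [p_u*0.000000 + p_m*0.000000 + p_d*0.000000] = 0.000000
  V(1,+0) = exp(-r*dt) * [p_u*28.388649 + p_m*0.000000 + p_d*0.000000] = 4.987195
  V(1,+1) = exp(-r*dt) * [p_u*67.294813 + p_m*28.388649 + p_d*0.000000] = 30.456741
  V(0,+0) = exp(-r*dt) * [p_u*30.456741 + p_m*4.987195 + p_d*0.000000] = 8.624169

Answer: Price = V(0,0) = 8.6242
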